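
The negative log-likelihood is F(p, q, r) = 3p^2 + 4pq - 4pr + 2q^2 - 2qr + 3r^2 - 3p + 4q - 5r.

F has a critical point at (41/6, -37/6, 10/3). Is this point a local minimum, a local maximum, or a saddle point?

local minimum

The Hessian is constant: H = [[6, 4, -4], [4, 4, -2], [-4, -2, 6]].
Leading principal minors: Δ₁ = 6, Δ₂ = 8, Δ₃ = 24.
All leading minors are positive, so H is positive definite: a local minimum.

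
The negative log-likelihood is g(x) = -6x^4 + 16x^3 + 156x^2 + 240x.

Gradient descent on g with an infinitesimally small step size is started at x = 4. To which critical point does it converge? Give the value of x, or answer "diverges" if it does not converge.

g'(x) = -24(x - 5)(x + 1)(x + 2), so g'(4) = 720.
Gradient descent moves in the -g' direction, i.e. x is decreasing.
The nearest critical point in that direction is x = -1, where g'' = 144 > 0 (a local minimum). The iterate converges there.

-1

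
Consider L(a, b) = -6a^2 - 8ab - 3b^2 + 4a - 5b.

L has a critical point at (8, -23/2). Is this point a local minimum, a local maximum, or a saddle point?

local maximum

The Hessian of L is constant: H = [[-12, -8], [-8, -6]].
det(H) = (-12)·(-6) − (-8)² = 8.
det(H) > 0 and tr(H) = -18 < 0, so H is negative definite and the point is a local maximum.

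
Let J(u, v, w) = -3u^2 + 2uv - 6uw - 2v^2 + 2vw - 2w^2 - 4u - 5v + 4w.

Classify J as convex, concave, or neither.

J is quadratic, so its Hessian is the constant matrix H = [[-6, 2, -6], [2, -4, 2], [-6, 2, -4]].
Leading principal minors: -6, 20, 40.
Neither pattern holds ⇒ H is indefinite ⇒ neither convex nor concave.

neither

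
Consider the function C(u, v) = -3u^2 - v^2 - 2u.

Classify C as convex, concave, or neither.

C is quadratic, so its Hessian is the constant matrix H = [[-6, 0], [0, -2]].
det(H) = 12, tr(H) = -8.
det(H) > 0 and tr(H) < 0, so H is negative definite everywhere: concave.

concave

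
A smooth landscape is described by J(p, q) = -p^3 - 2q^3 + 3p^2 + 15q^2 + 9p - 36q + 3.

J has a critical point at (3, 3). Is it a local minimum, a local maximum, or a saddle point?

The mixed partial ∂²J/∂p∂q is 0, so the Hessian at any point is diag(J_pp, J_qq) = diag(6(-p + 1), 6(-2q + 5)).
At (3, 3): H = diag(-12, -6).
Both eigenvalues are negative, so H is negative definite: a local maximum.

local maximum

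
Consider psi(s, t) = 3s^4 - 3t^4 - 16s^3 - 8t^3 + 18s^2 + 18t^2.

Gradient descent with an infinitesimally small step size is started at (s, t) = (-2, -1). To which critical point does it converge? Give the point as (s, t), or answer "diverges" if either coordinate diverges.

(0, 0)

psi is separable, so gradient descent decouples: s follows -∂psi/∂s, t follows -∂psi/∂t.
∂psi/∂s = 12s(s - 3)(s - 1); at s=-2 this is -360, so s increases.
∂psi/∂t = -12t(t - 1)(t + 3); at t=-1 this is -48, so t increases.
s converges to its nearest critical value 0 (a local min of the s-part); t converges to 0. The iterate converges to (0, 0).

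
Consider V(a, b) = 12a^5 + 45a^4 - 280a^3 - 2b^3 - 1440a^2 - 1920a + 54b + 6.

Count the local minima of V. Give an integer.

V separates as a function of a plus a function of b, so ∇V=0 decouples.
∂V/∂a = 60(a - 4)(a + 1)(a + 2)(a + 4) = 0 at a ∈ {-4, -2, -1, 4}; ∂V/∂b = -6(b - 3)(b + 3) = 0 at b ∈ {-3, 3}.
The Hessian is diagonal: diag(V_aa, V_bb). Second derivatives: V_aa(-4)=-2880, V_aa(-2)=720, V_aa(-1)=-900, V_aa(4)=14400; V_bb(-3)=36, V_bb(3)=-36.
Local minima occur where both diagonal entries positive: (-2, -3), (4, -3). Count: 2.

2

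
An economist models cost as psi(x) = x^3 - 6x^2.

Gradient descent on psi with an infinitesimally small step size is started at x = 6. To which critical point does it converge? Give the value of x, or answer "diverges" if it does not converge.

psi'(x) = 3x(x - 4), so psi'(6) = 36.
Gradient descent moves in the -psi' direction, i.e. x is decreasing.
The nearest critical point in that direction is x = 4, where psi'' = 12 > 0 (a local minimum). The iterate converges there.

4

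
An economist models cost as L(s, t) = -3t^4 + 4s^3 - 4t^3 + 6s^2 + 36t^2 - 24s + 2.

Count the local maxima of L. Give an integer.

L separates as a function of s plus a function of t, so ∇L=0 decouples.
∂L/∂s = 12(s - 1)(s + 2) = 0 at s ∈ {-2, 1}; ∂L/∂t = -12t(t - 2)(t + 3) = 0 at t ∈ {-3, 0, 2}.
The Hessian is diagonal: diag(L_ss, L_tt). Second derivatives: L_ss(-2)=-36, L_ss(1)=36; L_tt(-3)=-180, L_tt(0)=72, L_tt(2)=-120.
Local maxima occur where both diagonal entries negative: (-2, -3), (-2, 2). Count: 2.

2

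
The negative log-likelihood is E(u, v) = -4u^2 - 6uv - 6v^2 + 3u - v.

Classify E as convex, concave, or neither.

E is quadratic, so its Hessian is the constant matrix H = [[-8, -6], [-6, -12]].
det(H) = 60, tr(H) = -20.
det(H) > 0 and tr(H) < 0, so H is negative definite everywhere: concave.

concave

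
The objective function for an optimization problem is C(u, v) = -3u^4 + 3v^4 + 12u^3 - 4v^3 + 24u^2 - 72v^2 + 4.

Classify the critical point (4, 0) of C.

The mixed partial ∂²C/∂u∂v is 0, so the Hessian at any point is diag(C_uu, C_vv) = diag(12(-3u^2 + 6u + 4), 12(3v^2 - 2v - 12)).
At (4, 0): H = diag(-240, -144).
Both eigenvalues are negative, so H is negative definite: a local maximum.

local maximum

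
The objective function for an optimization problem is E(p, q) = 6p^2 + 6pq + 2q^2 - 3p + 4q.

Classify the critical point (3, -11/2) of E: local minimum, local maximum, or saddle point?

The Hessian of E is constant: H = [[12, 6], [6, 4]].
det(H) = 12·4 − 6² = 12.
det(H) > 0 and tr(H) = 16 > 0, so H is positive definite and the point is a local minimum.

local minimum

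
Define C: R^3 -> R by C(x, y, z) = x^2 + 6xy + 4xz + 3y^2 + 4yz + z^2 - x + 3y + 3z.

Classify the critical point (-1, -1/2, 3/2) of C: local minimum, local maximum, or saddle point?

The Hessian is constant: H = [[2, 6, 4], [6, 6, 4], [4, 4, 2]].
Leading principal minors: Δ₁ = 2, Δ₂ = -24, Δ₃ = 16.
The minors fit neither the all-positive nor the alternating-sign pattern, so H is indefinite: a saddle point.

saddle point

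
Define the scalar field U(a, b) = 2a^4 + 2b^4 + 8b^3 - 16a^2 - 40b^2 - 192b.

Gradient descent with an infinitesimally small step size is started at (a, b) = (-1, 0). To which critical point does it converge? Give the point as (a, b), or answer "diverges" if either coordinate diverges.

U is separable, so gradient descent decouples: a follows -∂U/∂a, b follows -∂U/∂b.
∂U/∂a = 8a(a - 2)(a + 2); at a=-1 this is 24, so a decreases.
∂U/∂b = 8(b - 3)(b + 2)(b + 4); at b=0 this is -192, so b increases.
a converges to its nearest critical value -2 (a local min of the a-part); b converges to 3. The iterate converges to (-2, 3).

(-2, 3)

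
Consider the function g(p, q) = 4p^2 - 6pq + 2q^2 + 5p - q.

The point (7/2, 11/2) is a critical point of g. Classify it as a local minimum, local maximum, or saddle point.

saddle point

The Hessian of g is constant: H = [[8, -6], [-6, 4]].
det(H) = 8·4 − (-6)² = -4.
Since det(H) < 0, H is indefinite and the critical point is a saddle point.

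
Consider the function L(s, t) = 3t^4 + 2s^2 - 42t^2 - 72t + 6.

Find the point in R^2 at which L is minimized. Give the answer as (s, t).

L(s,t) separates as P(s) + Q(t) + 6, so its minimum is min P + min Q + 6.
P'(s) = 4s vanishes at s ∈ {0}; Q'(t) = 12(t - 3)(t + 1)(t + 2) vanishes at t ∈ {-2, -1, 3}.
Local minima of P (where P''>0): P(0)=0. Local minima of Q: Q(-2)=24, Q(3)=-351.
So the global minimum of L is P(0) + Q(3) + 6 = 0 − 351 + 6 = -345, attained at (0, 3).

(0, 3)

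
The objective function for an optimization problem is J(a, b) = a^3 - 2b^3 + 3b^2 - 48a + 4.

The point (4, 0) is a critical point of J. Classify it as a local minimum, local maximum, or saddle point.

The mixed partial ∂²J/∂a∂b is 0, so the Hessian at any point is diag(J_aa, J_bb) = diag(6a, 6(-2b + 1)).
At (4, 0): H = diag(24, 6).
Both eigenvalues are positive, so H is positive definite: a local minimum.

local minimum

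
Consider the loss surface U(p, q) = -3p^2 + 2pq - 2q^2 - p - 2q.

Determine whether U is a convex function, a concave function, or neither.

U is quadratic, so its Hessian is the constant matrix H = [[-6, 2], [2, -4]].
det(H) = 20, tr(H) = -10.
det(H) > 0 and tr(H) < 0, so H is negative definite everywhere: concave.

concave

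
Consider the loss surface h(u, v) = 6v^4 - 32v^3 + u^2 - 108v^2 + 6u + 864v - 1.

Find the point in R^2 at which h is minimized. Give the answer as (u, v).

h(u,v) separates as P(u) + Q(v) − 1, so its minimum is min P + min Q − 1.
P'(u) = 2u + 6 vanishes at u ∈ {-3}; Q'(v) = 24(v - 4)(v - 3)(v + 3) vanishes at v ∈ {-3, 3, 4}.
Local minima of P (where P''>0): P(-3)=-9. Local minima of Q: Q(-3)=-2214, Q(4)=1216.
So the global minimum of h is P(-3) + Q(-3) − 1 = -9 − 2214 − 1 = -2224, attained at (-3, -3).

(-3, -3)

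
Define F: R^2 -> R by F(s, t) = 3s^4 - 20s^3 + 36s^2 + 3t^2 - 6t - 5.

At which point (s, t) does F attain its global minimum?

(0, 1)

F(s,t) separates as P(s) + Q(t) − 5, so its minimum is min P + min Q − 5.
P'(s) = 12s(s - 3)(s - 2) vanishes at s ∈ {0, 2, 3}; Q'(t) = 6(t - 1) vanishes at t ∈ {1}.
Local minima of P (where P''>0): P(0)=0, P(3)=27. Local minima of Q: Q(1)=-3.
So the global minimum of F is P(0) + Q(1) − 5 = 0 − 3 − 5 = -8, attained at (0, 1).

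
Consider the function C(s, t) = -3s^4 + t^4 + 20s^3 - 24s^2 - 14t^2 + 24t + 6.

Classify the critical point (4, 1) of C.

The mixed partial ∂²C/∂s∂t is 0, so the Hessian at any point is diag(C_ss, C_tt) = diag(12(-3s^2 + 10s - 4), 4(3t^2 - 7)).
At (4, 1): H = diag(-144, -16).
Both eigenvalues are negative, so H is negative definite: a local maximum.

local maximum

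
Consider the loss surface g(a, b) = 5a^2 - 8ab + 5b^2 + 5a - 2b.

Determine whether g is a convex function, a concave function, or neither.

convex

g is quadratic, so its Hessian is the constant matrix H = [[10, -8], [-8, 10]].
det(H) = 36, tr(H) = 20.
det(H) > 0 and tr(H) > 0, so H is positive definite everywhere: convex.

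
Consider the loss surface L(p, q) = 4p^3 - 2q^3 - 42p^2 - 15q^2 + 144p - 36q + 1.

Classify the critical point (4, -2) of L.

saddle point

The mixed partial ∂²L/∂p∂q is 0, so the Hessian at any point is diag(L_pp, L_qq) = diag(12(2p - 7), -6(2q + 5)).
At (4, -2): H = diag(12, -6).
The eigenvalues have opposite signs, so H is indefinite: a saddle point.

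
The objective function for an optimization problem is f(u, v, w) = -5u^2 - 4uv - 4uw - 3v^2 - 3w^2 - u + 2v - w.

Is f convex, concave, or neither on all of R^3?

concave

f is quadratic, so its Hessian is the constant matrix H = [[-10, -4, -4], [-4, -6, 0], [-4, 0, -6]].
Leading principal minors: -10, 44, -168.
Signs alternate −, +, − ⇒ H ≺ 0 ⇒ concave.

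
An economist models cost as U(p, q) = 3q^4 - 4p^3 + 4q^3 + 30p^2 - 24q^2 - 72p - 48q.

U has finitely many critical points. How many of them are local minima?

2

U separates as a function of p plus a function of q, so ∇U=0 decouples.
∂U/∂p = -12(p - 3)(p - 2) = 0 at p ∈ {2, 3}; ∂U/∂q = 12(q - 2)(q + 1)(q + 2) = 0 at q ∈ {-2, -1, 2}.
The Hessian is diagonal: diag(U_pp, U_qq). Second derivatives: U_pp(2)=12, U_pp(3)=-12; U_qq(-2)=48, U_qq(-1)=-36, U_qq(2)=144.
Local minima occur where both diagonal entries positive: (2, -2), (2, 2). Count: 2.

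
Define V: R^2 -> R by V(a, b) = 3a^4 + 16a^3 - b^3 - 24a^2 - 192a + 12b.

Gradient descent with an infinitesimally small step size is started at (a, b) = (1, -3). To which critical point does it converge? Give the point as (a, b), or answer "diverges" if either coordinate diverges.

V is separable, so gradient descent decouples: a follows -∂V/∂a, b follows -∂V/∂b.
∂V/∂a = 12(a - 2)(a + 2)(a + 4); at a=1 this is -180, so a increases.
∂V/∂b = -3(b - 2)(b + 2); at b=-3 this is -15, so b increases.
a converges to its nearest critical value 2 (a local min of the a-part); b converges to -2. The iterate converges to (2, -2).

(2, -2)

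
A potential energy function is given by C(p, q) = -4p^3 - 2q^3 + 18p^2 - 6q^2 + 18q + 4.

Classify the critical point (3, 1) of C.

local maximum

The mixed partial ∂²C/∂p∂q is 0, so the Hessian at any point is diag(C_pp, C_qq) = diag(12(-2p + 3), -12(q + 1)).
At (3, 1): H = diag(-36, -24).
Both eigenvalues are negative, so H is negative definite: a local maximum.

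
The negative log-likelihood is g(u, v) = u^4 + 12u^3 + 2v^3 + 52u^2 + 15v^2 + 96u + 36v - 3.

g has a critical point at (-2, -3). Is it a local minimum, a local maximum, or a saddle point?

The mixed partial ∂²g/∂u∂v is 0, so the Hessian at any point is diag(g_uu, g_vv) = diag(4(3u^2 + 18u + 26), 6(2v + 5)).
At (-2, -3): H = diag(8, -6).
The eigenvalues have opposite signs, so H is indefinite: a saddle point.

saddle point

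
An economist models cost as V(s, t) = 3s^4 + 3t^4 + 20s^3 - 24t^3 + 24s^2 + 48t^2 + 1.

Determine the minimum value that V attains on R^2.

-127

V(s,t) separates as P(s) + Q(t) + 1, so its minimum is min P + min Q + 1.
P'(s) = 12s(s + 1)(s + 4) vanishes at s ∈ {-4, -1, 0}; Q'(t) = 12t(t - 4)(t - 2) vanishes at t ∈ {0, 2, 4}.
Local minima of P (where P''>0): P(-4)=-128, P(0)=0. Local minima of Q: Q(0)=0, Q(4)=0.
So the global minimum of V is P(-4) + Q(0) + 1 = -128 + 0 + 1 = -127, attained at (-4, 0).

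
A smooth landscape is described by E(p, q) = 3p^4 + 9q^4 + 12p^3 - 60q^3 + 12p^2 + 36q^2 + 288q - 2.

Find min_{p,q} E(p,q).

-185

E(p,q) separates as A(p) + B(q) − 2, so its minimum is min A + min B − 2.
A'(p) = 12p(p + 1)(p + 2) vanishes at p ∈ {-2, -1, 0}; B'(q) = 36(q - 4)(q - 2)(q + 1) vanishes at q ∈ {-1, 2, 4}.
Local minima of A (where A''>0): A(-2)=0, A(0)=0. Local minima of B: B(-1)=-183, B(4)=192.
So the global minimum of E is A(-2) + B(-1) − 2 = 0 − 183 − 2 = -185, attained at (-2, -1).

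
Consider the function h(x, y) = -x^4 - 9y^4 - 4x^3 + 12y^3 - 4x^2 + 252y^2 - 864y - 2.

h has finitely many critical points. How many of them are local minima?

1

h separates as a function of x plus a function of y, so ∇h=0 decouples.
∂h/∂x = -4x(x + 1)(x + 2) = 0 at x ∈ {-2, -1, 0}; ∂h/∂y = -36(y - 3)(y - 2)(y + 4) = 0 at y ∈ {-4, 2, 3}.
The Hessian is diagonal: diag(h_xx, h_yy). Second derivatives: h_xx(-2)=-8, h_xx(-1)=4, h_xx(0)=-8; h_yy(-4)=-1512, h_yy(2)=216, h_yy(3)=-252.
Local minima occur where both diagonal entries positive: (-1, 2). Count: 1.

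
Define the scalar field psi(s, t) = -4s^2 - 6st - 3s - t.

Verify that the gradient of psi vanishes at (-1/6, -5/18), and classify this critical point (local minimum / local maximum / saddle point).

∇psi = (-8s - 6t - 3, -6s - 1); substituting (-1/6, -5/18) gives ∇psi = (0, 0), so (-1/6, -5/18) is indeed a critical point.
The Hessian of psi is constant: H = [[-8, -6], [-6, 0]].
det(H) = (-8)·0 − (-6)² = -36.
Since det(H) < 0, H is indefinite and the critical point is a saddle point.

saddle point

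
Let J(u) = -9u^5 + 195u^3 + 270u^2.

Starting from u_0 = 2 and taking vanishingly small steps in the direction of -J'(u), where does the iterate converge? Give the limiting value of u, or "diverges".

J'(u) = -45u(u - 4)(u + 1)(u + 3), so J'(2) = 2700.
Gradient descent moves in the -J' direction, i.e. u is decreasing.
The nearest critical point in that direction is u = 0, where J'' = 540 > 0 (a local minimum). The iterate converges there.

0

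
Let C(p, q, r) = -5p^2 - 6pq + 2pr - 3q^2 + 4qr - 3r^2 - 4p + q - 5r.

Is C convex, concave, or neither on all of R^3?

concave

C is quadratic, so its Hessian is the constant matrix H = [[-10, -6, 2], [-6, -6, 4], [2, 4, -6]].
Leading principal minors: -10, 24, -56.
Signs alternate −, +, − ⇒ H ≺ 0 ⇒ concave.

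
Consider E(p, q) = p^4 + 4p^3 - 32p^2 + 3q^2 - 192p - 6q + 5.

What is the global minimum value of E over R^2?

-766

E(p,q) separates as A(p) + B(q) + 5, so its minimum is min A + min B + 5.
A'(p) = 4(p - 4)(p + 3)(p + 4) vanishes at p ∈ {-4, -3, 4}; B'(q) = 6q - 6 vanishes at q ∈ {1}.
Local minima of A (where A''>0): A(-4)=256, A(4)=-768. Local minima of B: B(1)=-3.
So the global minimum of E is A(4) + B(1) + 5 = -768 − 3 + 5 = -766, attained at (4, 1).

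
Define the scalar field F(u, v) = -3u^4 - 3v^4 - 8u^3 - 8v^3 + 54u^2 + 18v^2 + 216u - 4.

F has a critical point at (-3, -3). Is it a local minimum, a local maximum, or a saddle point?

local maximum

The mixed partial ∂²F/∂u∂v is 0, so the Hessian at any point is diag(F_uu, F_vv) = diag(12(-3u^2 - 4u + 9), 12(-3v^2 - 4v + 3)).
At (-3, -3): H = diag(-72, -144).
Both eigenvalues are negative, so H is negative definite: a local maximum.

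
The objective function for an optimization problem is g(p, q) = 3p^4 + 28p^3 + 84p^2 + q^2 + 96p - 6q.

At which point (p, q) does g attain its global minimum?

g(p,q) separates as A(p) + B(q), so its minimum is min A + min B.
A'(p) = 12(p + 1)(p + 2)(p + 4) vanishes at p ∈ {-4, -2, -1}; B'(q) = 2q - 6 vanishes at q ∈ {3}.
Local minima of A (where A''>0): A(-4)=-64, A(-1)=-37. Local minima of B: B(3)=-9.
So the global minimum of g is A(-4) + B(3) = -64 − 9 = -73, attained at (-4, 3).

(-4, 3)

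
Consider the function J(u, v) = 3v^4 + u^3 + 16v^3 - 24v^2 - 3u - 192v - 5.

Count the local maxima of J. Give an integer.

1

J separates as a function of u plus a function of v, so ∇J=0 decouples.
∂J/∂u = 3(u - 1)(u + 1) = 0 at u ∈ {-1, 1}; ∂J/∂v = 12(v - 2)(v + 2)(v + 4) = 0 at v ∈ {-4, -2, 2}.
The Hessian is diagonal: diag(J_uu, J_vv). Second derivatives: J_uu(-1)=-6, J_uu(1)=6; J_vv(-4)=144, J_vv(-2)=-96, J_vv(2)=288.
Local maxima occur where both diagonal entries negative: (-1, -2). Count: 1.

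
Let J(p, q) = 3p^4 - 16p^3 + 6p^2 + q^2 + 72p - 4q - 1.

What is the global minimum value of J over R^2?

-52

J(p,q) separates as A(p) + B(q) − 1, so its minimum is min A + min B − 1.
A'(p) = 12(p - 3)(p - 2)(p + 1) vanishes at p ∈ {-1, 2, 3}; B'(q) = 2q - 4 vanishes at q ∈ {2}.
Local minima of A (where A''>0): A(-1)=-47, A(3)=81. Local minima of B: B(2)=-4.
So the global minimum of J is A(-1) + B(2) − 1 = -47 − 4 − 1 = -52, attained at (-1, 2).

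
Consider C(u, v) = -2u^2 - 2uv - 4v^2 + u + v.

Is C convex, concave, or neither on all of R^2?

concave

C is quadratic, so its Hessian is the constant matrix H = [[-4, -2], [-2, -8]].
det(H) = 28, tr(H) = -12.
det(H) > 0 and tr(H) < 0, so H is negative definite everywhere: concave.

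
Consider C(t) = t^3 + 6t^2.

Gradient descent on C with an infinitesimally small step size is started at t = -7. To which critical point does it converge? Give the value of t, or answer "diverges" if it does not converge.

diverges

C'(t) = 3t(t + 4), so C'(-7) = 63.
Gradient descent moves in the -C' direction, i.e. t is decreasing.
There is no critical point below t=-7, and C' keeps the same sign, so the iterate runs off to −∞.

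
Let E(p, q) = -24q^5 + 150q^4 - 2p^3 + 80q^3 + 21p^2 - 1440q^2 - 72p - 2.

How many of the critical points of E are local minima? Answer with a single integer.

2

E separates as a function of p plus a function of q, so ∇E=0 decouples.
∂E/∂p = -6(p - 4)(p - 3) = 0 at p ∈ {3, 4}; ∂E/∂q = -120q(q - 4)(q - 3)(q + 2) = 0 at q ∈ {-2, 0, 3, 4}.
The Hessian is diagonal: diag(E_pp, E_qq). Second derivatives: E_pp(3)=6, E_pp(4)=-6; E_qq(-2)=7200, E_qq(0)=-2880, E_qq(3)=1800, E_qq(4)=-2880.
Local minima occur where both diagonal entries positive: (3, -2), (3, 3). Count: 2.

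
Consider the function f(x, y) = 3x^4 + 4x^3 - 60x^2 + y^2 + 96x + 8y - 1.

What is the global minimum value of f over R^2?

f(x,y) separates as P(x) + Q(y) − 1, so its minimum is min P + min Q − 1.
P'(x) = 12(x - 2)(x - 1)(x + 4) vanishes at x ∈ {-4, 1, 2}; Q'(y) = 2y + 8 vanishes at y ∈ {-4}.
Local minima of P (where P''>0): P(-4)=-832, P(2)=32. Local minima of Q: Q(-4)=-16.
So the global minimum of f is P(-4) + Q(-4) − 1 = -832 − 16 − 1 = -849, attained at (-4, -4).

-849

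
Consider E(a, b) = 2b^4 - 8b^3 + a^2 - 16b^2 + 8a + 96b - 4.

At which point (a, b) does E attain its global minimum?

E(a,b) separates as P(a) + Q(b) − 4, so its minimum is min P + min Q − 4.
P'(a) = 2a + 8 vanishes at a ∈ {-4}; Q'(b) = 8(b - 3)(b - 2)(b + 2) vanishes at b ∈ {-2, 2, 3}.
Local minima of P (where P''>0): P(-4)=-16. Local minima of Q: Q(-2)=-160, Q(3)=90.
So the global minimum of E is P(-4) + Q(-2) − 4 = -16 − 160 − 4 = -180, attained at (-4, -2).

(-4, -2)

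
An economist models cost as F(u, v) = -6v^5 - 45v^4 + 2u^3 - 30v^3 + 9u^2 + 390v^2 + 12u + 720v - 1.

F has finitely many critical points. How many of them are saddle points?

F separates as a function of u plus a function of v, so ∇F=0 decouples.
∂F/∂u = 6(u + 1)(u + 2) = 0 at u ∈ {-2, -1}; ∂F/∂v = -30(v - 2)(v + 1)(v + 3)(v + 4) = 0 at v ∈ {-4, -3, -1, 2}.
The Hessian is diagonal: diag(F_uu, F_vv). Second derivatives: F_uu(-2)=-6, F_uu(-1)=6; F_vv(-4)=540, F_vv(-3)=-300, F_vv(-1)=540, F_vv(2)=-2700.
Saddle points occur where the two diagonal entries have opposite signs: (-2, -4), (-2, -1), (-1, -3), (-1, 2). Count: 4.

4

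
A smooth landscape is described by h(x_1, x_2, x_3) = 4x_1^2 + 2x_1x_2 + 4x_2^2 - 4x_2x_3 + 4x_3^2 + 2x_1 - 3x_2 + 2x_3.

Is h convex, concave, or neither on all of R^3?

h is quadratic, so its Hessian is the constant matrix H = [[8, 2, 0], [2, 8, -4], [0, -4, 8]].
Leading principal minors: 8, 60, 352.
All positive ⇒ H ≻ 0 ⇒ convex.

convex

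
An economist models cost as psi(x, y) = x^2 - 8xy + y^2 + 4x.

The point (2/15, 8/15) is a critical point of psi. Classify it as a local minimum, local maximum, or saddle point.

The Hessian of psi is constant: H = [[2, -8], [-8, 2]].
det(H) = 2·2 − (-8)² = -60.
Since det(H) < 0, H is indefinite and the critical point is a saddle point.

saddle point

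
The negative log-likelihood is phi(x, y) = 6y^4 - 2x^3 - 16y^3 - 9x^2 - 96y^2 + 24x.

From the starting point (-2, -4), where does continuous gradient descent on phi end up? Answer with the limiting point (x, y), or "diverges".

phi is separable, so gradient descent decouples: x follows -∂phi/∂x, y follows -∂phi/∂y.
∂phi/∂x = -6(x - 1)(x + 4); at x=-2 this is 36, so x decreases.
∂phi/∂y = 24y(y - 4)(y + 2); at y=-4 this is -1536, so y increases.
x converges to its nearest critical value -4 (a local min of the x-part); y converges to -2. The iterate converges to (-4, -2).

(-4, -2)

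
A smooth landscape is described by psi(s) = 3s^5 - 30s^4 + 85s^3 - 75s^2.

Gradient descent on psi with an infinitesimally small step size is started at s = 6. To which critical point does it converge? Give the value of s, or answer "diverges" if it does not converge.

psi'(s) = 15s(s - 5)(s - 2)(s - 1), so psi'(6) = 1800.
Gradient descent moves in the -psi' direction, i.e. s is decreasing.
The nearest critical point in that direction is s = 5, where psi'' = 900 > 0 (a local minimum). The iterate converges there.

5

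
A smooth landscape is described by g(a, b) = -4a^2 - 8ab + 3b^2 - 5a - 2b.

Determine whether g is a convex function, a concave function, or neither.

neither

g is quadratic, so its Hessian is the constant matrix H = [[-8, -8], [-8, 6]].
det(H) = -112, tr(H) = -2.
det(H) < 0, so H is indefinite: neither convex nor concave.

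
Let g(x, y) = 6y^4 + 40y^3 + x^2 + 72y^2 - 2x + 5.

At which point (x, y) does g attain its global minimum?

(1, 0)

g(x,y) separates as P(x) + Q(y) + 5, so its minimum is min P + min Q + 5.
P'(x) = 2x - 2 vanishes at x ∈ {1}; Q'(y) = 24y(y + 2)(y + 3) vanishes at y ∈ {-3, -2, 0}.
Local minima of P (where P''>0): P(1)=-1. Local minima of Q: Q(-3)=54, Q(0)=0.
So the global minimum of g is P(1) + Q(0) + 5 = -1 + 0 + 5 = 4, attained at (1, 0).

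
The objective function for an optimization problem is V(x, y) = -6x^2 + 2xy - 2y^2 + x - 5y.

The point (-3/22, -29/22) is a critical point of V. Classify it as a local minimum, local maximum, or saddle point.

local maximum

The Hessian of V is constant: H = [[-12, 2], [2, -4]].
det(H) = (-12)·(-4) − 2² = 44.
det(H) > 0 and tr(H) = -16 < 0, so H is negative definite and the point is a local maximum.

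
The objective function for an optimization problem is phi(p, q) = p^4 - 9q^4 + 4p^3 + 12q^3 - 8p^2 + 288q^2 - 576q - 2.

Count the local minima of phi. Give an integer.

2

phi separates as a function of p plus a function of q, so ∇phi=0 decouples.
∂phi/∂p = 4p(p - 1)(p + 4) = 0 at p ∈ {-4, 0, 1}; ∂phi/∂q = -36(q - 4)(q - 1)(q + 4) = 0 at q ∈ {-4, 1, 4}.
The Hessian is diagonal: diag(phi_pp, phi_qq). Second derivatives: phi_pp(-4)=80, phi_pp(0)=-16, phi_pp(1)=20; phi_qq(-4)=-1440, phi_qq(1)=540, phi_qq(4)=-864.
Local minima occur where both diagonal entries positive: (-4, 1), (1, 1). Count: 2.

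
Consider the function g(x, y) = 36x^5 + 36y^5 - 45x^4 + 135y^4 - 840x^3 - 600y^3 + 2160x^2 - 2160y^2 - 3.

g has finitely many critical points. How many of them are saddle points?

g separates as a function of x plus a function of y, so ∇g=0 decouples.
∂g/∂x = 180x(x - 3)(x - 2)(x + 4) = 0 at x ∈ {-4, 0, 2, 3}; ∂g/∂y = 180y(y - 3)(y + 2)(y + 4) = 0 at y ∈ {-4, -2, 0, 3}.
The Hessian is diagonal: diag(g_xx, g_yy). Second derivatives: g_xx(-4)=-30240, g_xx(0)=4320, g_xx(2)=-2160, g_xx(3)=3780; g_yy(-4)=-10080, g_yy(-2)=3600, g_yy(0)=-4320, g_yy(3)=18900.
Saddle points occur where the two diagonal entries have opposite signs: (-4, -2), (-4, 3), (0, -4), (0, 0), (2, -2), (2, 3), (3, -4), (3, 0). Count: 8.

8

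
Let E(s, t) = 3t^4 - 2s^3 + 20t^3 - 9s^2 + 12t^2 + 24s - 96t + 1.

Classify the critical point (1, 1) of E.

The mixed partial ∂²E/∂s∂t is 0, so the Hessian at any point is diag(E_ss, E_tt) = diag(-6(2s + 3), 12(3t^2 + 10t + 2)).
At (1, 1): H = diag(-30, 180).
The eigenvalues have opposite signs, so H is indefinite: a saddle point.

saddle point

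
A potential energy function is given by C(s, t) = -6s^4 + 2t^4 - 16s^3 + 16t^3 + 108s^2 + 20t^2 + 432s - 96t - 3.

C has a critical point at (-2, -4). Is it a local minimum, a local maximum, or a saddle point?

local minimum

The mixed partial ∂²C/∂s∂t is 0, so the Hessian at any point is diag(C_ss, C_tt) = diag(24(-3s^2 - 4s + 9), 8(3t^2 + 12t + 5)).
At (-2, -4): H = diag(120, 40).
Both eigenvalues are positive, so H is positive definite: a local minimum.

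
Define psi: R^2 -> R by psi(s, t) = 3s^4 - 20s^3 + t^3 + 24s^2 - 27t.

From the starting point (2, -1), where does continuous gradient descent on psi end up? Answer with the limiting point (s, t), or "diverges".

(4, 3)

psi is separable, so gradient descent decouples: s follows -∂psi/∂s, t follows -∂psi/∂t.
∂psi/∂s = 12s(s - 4)(s - 1); at s=2 this is -48, so s increases.
∂psi/∂t = 3(t - 3)(t + 3); at t=-1 this is -24, so t increases.
s converges to its nearest critical value 4 (a local min of the s-part); t converges to 3. The iterate converges to (4, 3).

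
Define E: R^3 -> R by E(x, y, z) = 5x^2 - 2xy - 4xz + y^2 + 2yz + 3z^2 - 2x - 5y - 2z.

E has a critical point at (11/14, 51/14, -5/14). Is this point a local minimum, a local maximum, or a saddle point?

The Hessian is constant: H = [[10, -2, -4], [-2, 2, 2], [-4, 2, 6]].
Leading principal minors: Δ₁ = 10, Δ₂ = 16, Δ₃ = 56.
All leading minors are positive, so H is positive definite: a local minimum.

local minimum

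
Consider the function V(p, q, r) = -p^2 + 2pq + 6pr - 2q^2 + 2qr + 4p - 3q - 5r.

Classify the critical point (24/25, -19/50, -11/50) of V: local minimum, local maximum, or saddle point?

The Hessian is constant: H = [[-2, 2, 6], [2, -4, 2], [6, 2, 0]].
Leading principal minors: Δ₁ = -2, Δ₂ = 4, Δ₃ = 200.
The minors fit neither the all-positive nor the alternating-sign pattern, so H is indefinite: a saddle point.

saddle point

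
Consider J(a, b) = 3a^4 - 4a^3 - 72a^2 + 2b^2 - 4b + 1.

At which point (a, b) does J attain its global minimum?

(4, 1)

J(a,b) separates as P(a) + Q(b) + 1, so its minimum is min P + min Q + 1.
P'(a) = 12a(a - 4)(a + 3) vanishes at a ∈ {-3, 0, 4}; Q'(b) = 4b - 4 vanishes at b ∈ {1}.
Local minima of P (where P''>0): P(-3)=-297, P(4)=-640. Local minima of Q: Q(1)=-2.
So the global minimum of J is P(4) + Q(1) + 1 = -640 − 2 + 1 = -641, attained at (4, 1).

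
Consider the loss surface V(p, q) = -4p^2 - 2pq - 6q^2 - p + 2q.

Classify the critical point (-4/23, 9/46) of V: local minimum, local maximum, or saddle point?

local maximum

The Hessian of V is constant: H = [[-8, -2], [-2, -12]].
det(H) = (-8)·(-12) − (-2)² = 92.
det(H) > 0 and tr(H) = -20 < 0, so H is negative definite and the point is a local maximum.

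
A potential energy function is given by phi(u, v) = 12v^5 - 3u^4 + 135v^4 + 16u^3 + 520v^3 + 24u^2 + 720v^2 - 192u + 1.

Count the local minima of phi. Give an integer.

2

phi separates as a function of u plus a function of v, so ∇phi=0 decouples.
∂phi/∂u = -12(u - 4)(u - 2)(u + 2) = 0 at u ∈ {-2, 2, 4}; ∂phi/∂v = 60v(v + 2)(v + 3)(v + 4) = 0 at v ∈ {-4, -3, -2, 0}.
The Hessian is diagonal: diag(phi_uu, phi_vv). Second derivatives: phi_uu(-2)=-288, phi_uu(2)=96, phi_uu(4)=-144; phi_vv(-4)=-480, phi_vv(-3)=180, phi_vv(-2)=-240, phi_vv(0)=1440.
Local minima occur where both diagonal entries positive: (2, -3), (2, 0). Count: 2.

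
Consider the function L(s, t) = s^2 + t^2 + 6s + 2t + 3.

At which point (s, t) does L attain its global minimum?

L(s,t) separates as P(s) + Q(t) + 3, so its minimum is min P + min Q + 3.
P'(s) = 2s + 6 vanishes at s ∈ {-3}; Q'(t) = 2(t + 1) vanishes at t ∈ {-1}.
Local minima of P (where P''>0): P(-3)=-9. Local minima of Q: Q(-1)=-1.
So the global minimum of L is P(-3) + Q(-1) + 3 = -9 − 1 + 3 = -7, attained at (-3, -1).

(-3, -1)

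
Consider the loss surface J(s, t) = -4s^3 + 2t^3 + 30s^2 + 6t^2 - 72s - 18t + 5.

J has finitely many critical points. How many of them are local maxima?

1

J separates as a function of s plus a function of t, so ∇J=0 decouples.
∂J/∂s = -12(s - 3)(s - 2) = 0 at s ∈ {2, 3}; ∂J/∂t = 6(t - 1)(t + 3) = 0 at t ∈ {-3, 1}.
The Hessian is diagonal: diag(J_ss, J_tt). Second derivatives: J_ss(2)=12, J_ss(3)=-12; J_tt(-3)=-24, J_tt(1)=24.
Local maxima occur where both diagonal entries negative: (3, -3). Count: 1.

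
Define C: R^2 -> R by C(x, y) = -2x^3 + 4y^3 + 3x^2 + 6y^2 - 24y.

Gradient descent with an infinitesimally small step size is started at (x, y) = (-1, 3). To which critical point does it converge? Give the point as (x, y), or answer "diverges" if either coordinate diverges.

(0, 1)

C is separable, so gradient descent decouples: x follows -∂C/∂x, y follows -∂C/∂y.
∂C/∂x = -6x(x - 1); at x=-1 this is -12, so x increases.
∂C/∂y = 12(y - 1)(y + 2); at y=3 this is 120, so y decreases.
x converges to its nearest critical value 0 (a local min of the x-part); y converges to 1. The iterate converges to (0, 1).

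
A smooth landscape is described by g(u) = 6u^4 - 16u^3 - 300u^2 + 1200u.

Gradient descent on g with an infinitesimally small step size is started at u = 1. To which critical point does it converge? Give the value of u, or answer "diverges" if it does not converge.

-5

g'(u) = 24(u - 5)(u - 2)(u + 5), so g'(1) = 576.
Gradient descent moves in the -g' direction, i.e. u is decreasing.
The nearest critical point in that direction is u = -5, where g'' = 1680 > 0 (a local minimum). The iterate converges there.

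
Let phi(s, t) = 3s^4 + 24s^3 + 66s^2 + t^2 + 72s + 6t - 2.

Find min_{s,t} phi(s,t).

phi(s,t) separates as P(s) + Q(t) − 2, so its minimum is min P + min Q − 2.
P'(s) = 12(s + 1)(s + 2)(s + 3) vanishes at s ∈ {-3, -2, -1}; Q'(t) = 2(t + 3) vanishes at t ∈ {-3}.
Local minima of P (where P''>0): P(-3)=-27, P(-1)=-27. Local minima of Q: Q(-3)=-9.
So the global minimum of phi is P(-3) + Q(-3) − 2 = -27 − 9 − 2 = -38, attained at (-3, -3).

-38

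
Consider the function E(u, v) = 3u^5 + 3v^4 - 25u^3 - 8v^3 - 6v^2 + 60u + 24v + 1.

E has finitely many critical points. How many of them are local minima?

E separates as a function of u plus a function of v, so ∇E=0 decouples.
∂E/∂u = 15(u - 2)(u - 1)(u + 1)(u + 2) = 0 at u ∈ {-2, -1, 1, 2}; ∂E/∂v = 12(v - 2)(v - 1)(v + 1) = 0 at v ∈ {-1, 1, 2}.
The Hessian is diagonal: diag(E_uu, E_vv). Second derivatives: E_uu(-2)=-180, E_uu(-1)=90, E_uu(1)=-90, E_uu(2)=180; E_vv(-1)=72, E_vv(1)=-24, E_vv(2)=36.
Local minima occur where both diagonal entries positive: (-1, -1), (-1, 2), (2, -1), (2, 2). Count: 4.

4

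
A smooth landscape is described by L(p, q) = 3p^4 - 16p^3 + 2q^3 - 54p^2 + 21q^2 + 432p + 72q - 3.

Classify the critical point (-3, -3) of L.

local minimum

The mixed partial ∂²L/∂p∂q is 0, so the Hessian at any point is diag(L_pp, L_qq) = diag(12(3p^2 - 8p - 9), 6(2q + 7)).
At (-3, -3): H = diag(504, 6).
Both eigenvalues are positive, so H is positive definite: a local minimum.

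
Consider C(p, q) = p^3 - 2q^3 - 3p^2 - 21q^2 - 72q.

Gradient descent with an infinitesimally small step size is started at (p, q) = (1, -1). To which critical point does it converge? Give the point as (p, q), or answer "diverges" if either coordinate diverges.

C is separable, so gradient descent decouples: p follows -∂C/∂p, q follows -∂C/∂q.
∂C/∂p = 3p(p - 2); at p=1 this is -3, so p increases.
∂C/∂q = -6(q + 3)(q + 4); at q=-1 this is -36, so q increases.
The q-coordinate has no critical point in that direction and runs off to infinity.

diverges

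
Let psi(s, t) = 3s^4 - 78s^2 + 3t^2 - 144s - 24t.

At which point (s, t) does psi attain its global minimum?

(4, 4)

psi(s,t) separates as P(s) + Q(t), so its minimum is min P + min Q.
P'(s) = 12(s - 4)(s + 1)(s + 3) vanishes at s ∈ {-3, -1, 4}; Q'(t) = 6(t - 4) vanishes at t ∈ {4}.
Local minima of P (where P''>0): P(-3)=-27, P(4)=-1056. Local minima of Q: Q(4)=-48.
So the global minimum of psi is P(4) + Q(4) = -1056 − 48 = -1104, attained at (4, 4).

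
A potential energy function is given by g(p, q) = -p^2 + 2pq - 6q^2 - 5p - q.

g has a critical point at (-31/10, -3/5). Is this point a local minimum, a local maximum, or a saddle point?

The Hessian of g is constant: H = [[-2, 2], [2, -12]].
det(H) = (-2)·(-12) − 2² = 20.
det(H) > 0 and tr(H) = -14 < 0, so H is negative definite and the point is a local maximum.

local maximum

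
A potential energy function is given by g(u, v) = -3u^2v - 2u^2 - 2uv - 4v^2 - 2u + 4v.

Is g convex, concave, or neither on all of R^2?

neither

The term -3u^2v is cubic, so the Hessian is not constant.
∂²g/∂u² = -6v - 4, which takes both signs as v varies (negative for sufficiently large v). A diagonal entry of the Hessian changing sign means the Hessian is neither positive- nor negative-semidefinite on all of R^2.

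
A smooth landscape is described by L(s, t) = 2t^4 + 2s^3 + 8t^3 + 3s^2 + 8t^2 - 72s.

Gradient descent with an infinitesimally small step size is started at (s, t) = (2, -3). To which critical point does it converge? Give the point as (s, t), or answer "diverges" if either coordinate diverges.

L is separable, so gradient descent decouples: s follows -∂L/∂s, t follows -∂L/∂t.
∂L/∂s = 6(s - 3)(s + 4); at s=2 this is -36, so s increases.
∂L/∂t = 8t(t + 1)(t + 2); at t=-3 this is -48, so t increases.
s converges to its nearest critical value 3 (a local min of the s-part); t converges to -2. The iterate converges to (3, -2).

(3, -2)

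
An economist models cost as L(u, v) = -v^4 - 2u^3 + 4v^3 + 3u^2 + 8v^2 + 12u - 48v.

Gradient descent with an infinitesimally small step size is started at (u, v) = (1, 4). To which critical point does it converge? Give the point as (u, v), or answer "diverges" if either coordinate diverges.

diverges

L is separable, so gradient descent decouples: u follows -∂L/∂u, v follows -∂L/∂v.
∂L/∂u = -6(u - 2)(u + 1); at u=1 this is 12, so u decreases.
∂L/∂v = -4(v - 3)(v - 2)(v + 2); at v=4 this is -48, so v increases.
The v-coordinate has no critical point in that direction and runs off to infinity.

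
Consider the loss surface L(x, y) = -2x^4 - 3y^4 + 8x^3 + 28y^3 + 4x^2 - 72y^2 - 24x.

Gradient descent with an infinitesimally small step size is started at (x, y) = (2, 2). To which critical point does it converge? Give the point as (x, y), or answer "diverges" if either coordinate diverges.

(1, 3)

L is separable, so gradient descent decouples: x follows -∂L/∂x, y follows -∂L/∂y.
∂L/∂x = -8(x - 3)(x - 1)(x + 1); at x=2 this is 24, so x decreases.
∂L/∂y = -12y(y - 4)(y - 3); at y=2 this is -48, so y increases.
x converges to its nearest critical value 1 (a local min of the x-part); y converges to 3. The iterate converges to (1, 3).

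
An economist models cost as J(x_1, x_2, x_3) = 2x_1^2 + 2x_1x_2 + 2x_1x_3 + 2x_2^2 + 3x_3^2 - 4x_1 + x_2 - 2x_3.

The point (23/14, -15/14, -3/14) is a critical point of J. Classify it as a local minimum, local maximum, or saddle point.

The Hessian is constant: H = [[4, 2, 2], [2, 4, 0], [2, 0, 6]].
Leading principal minors: Δ₁ = 4, Δ₂ = 12, Δ₃ = 56.
All leading minors are positive, so H is positive definite: a local minimum.

local minimum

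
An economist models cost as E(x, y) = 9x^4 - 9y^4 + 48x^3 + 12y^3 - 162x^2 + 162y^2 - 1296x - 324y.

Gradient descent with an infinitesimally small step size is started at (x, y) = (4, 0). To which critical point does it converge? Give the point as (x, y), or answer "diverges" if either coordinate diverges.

E is separable, so gradient descent decouples: x follows -∂E/∂x, y follows -∂E/∂y.
∂E/∂x = 36(x - 3)(x + 3)(x + 4); at x=4 this is 2016, so x decreases.
∂E/∂y = -36(y - 3)(y - 1)(y + 3); at y=0 this is -324, so y increases.
x converges to its nearest critical value 3 (a local min of the x-part); y converges to 1. The iterate converges to (3, 1).

(3, 1)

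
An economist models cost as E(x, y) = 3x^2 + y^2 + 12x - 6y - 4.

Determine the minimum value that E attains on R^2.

E(x,y) separates as P(x) + Q(y) − 4, so its minimum is min P + min Q − 4.
P'(x) = 6x + 12 vanishes at x ∈ {-2}; Q'(y) = 2y - 6 vanishes at y ∈ {3}.
Local minima of P (where P''>0): P(-2)=-12. Local minima of Q: Q(3)=-9.
So the global minimum of E is P(-2) + Q(3) − 4 = -12 − 9 − 4 = -25, attained at (-2, 3).

-25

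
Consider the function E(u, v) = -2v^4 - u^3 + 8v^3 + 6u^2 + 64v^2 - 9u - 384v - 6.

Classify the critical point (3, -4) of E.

local maximum

The mixed partial ∂²E/∂u∂v is 0, so the Hessian at any point is diag(E_uu, E_vv) = diag(6(-u + 2), 8(-3v^2 + 6v + 16)).
At (3, -4): H = diag(-6, -448).
Both eigenvalues are negative, so H is negative definite: a local maximum.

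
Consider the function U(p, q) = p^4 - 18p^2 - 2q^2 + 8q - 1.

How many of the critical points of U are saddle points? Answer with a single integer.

2

U separates as a function of p plus a function of q, so ∇U=0 decouples.
∂U/∂p = 4p(p - 3)(p + 3) = 0 at p ∈ {-3, 0, 3}; ∂U/∂q = -4(q - 2) = 0 at q ∈ {2}.
The Hessian is diagonal: diag(U_pp, U_qq). Second derivatives: U_pp(-3)=72, U_pp(0)=-36, U_pp(3)=72; U_qq(2)=-4.
Saddle points occur where the two diagonal entries have opposite signs: (-3, 2), (3, 2). Count: 2.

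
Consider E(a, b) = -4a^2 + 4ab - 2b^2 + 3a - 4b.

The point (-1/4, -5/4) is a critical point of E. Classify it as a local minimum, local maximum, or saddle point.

The Hessian of E is constant: H = [[-8, 4], [4, -4]].
det(H) = (-8)·(-4) − 4² = 16.
det(H) > 0 and tr(H) = -12 < 0, so H is negative definite and the point is a local maximum.

local maximum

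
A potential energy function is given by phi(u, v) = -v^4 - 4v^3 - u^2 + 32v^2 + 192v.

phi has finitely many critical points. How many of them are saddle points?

phi separates as a function of u plus a function of v, so ∇phi=0 decouples.
∂phi/∂u = -2u = 0 at u ∈ {0}; ∂phi/∂v = -4(v - 4)(v + 3)(v + 4) = 0 at v ∈ {-4, -3, 4}.
The Hessian is diagonal: diag(phi_uu, phi_vv). Second derivatives: phi_uu(0)=-2; phi_vv(-4)=-32, phi_vv(-3)=28, phi_vv(4)=-224.
Saddle points occur where the two diagonal entries have opposite signs: (0, -3). Count: 1.

1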